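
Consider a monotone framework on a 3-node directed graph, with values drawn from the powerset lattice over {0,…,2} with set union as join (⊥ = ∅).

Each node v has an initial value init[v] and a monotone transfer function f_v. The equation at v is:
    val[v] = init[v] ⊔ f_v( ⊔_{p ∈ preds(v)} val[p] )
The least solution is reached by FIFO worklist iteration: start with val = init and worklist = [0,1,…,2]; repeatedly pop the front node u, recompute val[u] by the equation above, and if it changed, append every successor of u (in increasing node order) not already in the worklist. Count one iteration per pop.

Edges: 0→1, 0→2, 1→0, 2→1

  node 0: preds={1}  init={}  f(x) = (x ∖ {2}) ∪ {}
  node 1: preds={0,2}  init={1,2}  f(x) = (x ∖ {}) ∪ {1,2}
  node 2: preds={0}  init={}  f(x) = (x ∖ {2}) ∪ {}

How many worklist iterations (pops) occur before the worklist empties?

4

Worklist (4 pops):
  #1 pop 0: in={1,2} → {1} (was {}); enqueue []
  #2 pop 1: in={1} → {1,2} (no change)
  #3 pop 2: in={1} → {1} (was {}); enqueue [1]
  #4 pop 1: in={1} → {1,2} (no change)

Fixpoint:
  val[0] = {1}
  val[1] = {1,2}
  val[2] = {1}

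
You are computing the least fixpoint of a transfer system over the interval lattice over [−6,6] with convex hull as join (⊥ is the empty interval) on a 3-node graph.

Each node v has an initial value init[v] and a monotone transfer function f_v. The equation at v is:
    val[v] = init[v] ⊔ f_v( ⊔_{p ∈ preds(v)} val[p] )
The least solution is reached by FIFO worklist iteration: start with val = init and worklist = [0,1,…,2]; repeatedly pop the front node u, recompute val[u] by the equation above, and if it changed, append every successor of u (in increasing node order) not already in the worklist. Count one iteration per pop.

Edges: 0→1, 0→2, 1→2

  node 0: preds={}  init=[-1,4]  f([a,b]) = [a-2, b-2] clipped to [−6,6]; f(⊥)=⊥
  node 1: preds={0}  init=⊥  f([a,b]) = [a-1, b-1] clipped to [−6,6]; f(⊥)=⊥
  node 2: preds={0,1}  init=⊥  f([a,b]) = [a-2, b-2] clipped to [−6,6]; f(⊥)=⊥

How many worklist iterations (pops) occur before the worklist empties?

Worklist (3 pops):
  #1 pop 0: in=⊥ → [-1,4] (no change)
  #2 pop 1: in=[-1,4] → [-2,3] (was ⊥); enqueue []
  #3 pop 2: in=[-2,4] → [-4,2] (was ⊥); enqueue []

Fixpoint:
  val[0] = [-1,4]
  val[1] = [-2,3]
  val[2] = [-4,2]

3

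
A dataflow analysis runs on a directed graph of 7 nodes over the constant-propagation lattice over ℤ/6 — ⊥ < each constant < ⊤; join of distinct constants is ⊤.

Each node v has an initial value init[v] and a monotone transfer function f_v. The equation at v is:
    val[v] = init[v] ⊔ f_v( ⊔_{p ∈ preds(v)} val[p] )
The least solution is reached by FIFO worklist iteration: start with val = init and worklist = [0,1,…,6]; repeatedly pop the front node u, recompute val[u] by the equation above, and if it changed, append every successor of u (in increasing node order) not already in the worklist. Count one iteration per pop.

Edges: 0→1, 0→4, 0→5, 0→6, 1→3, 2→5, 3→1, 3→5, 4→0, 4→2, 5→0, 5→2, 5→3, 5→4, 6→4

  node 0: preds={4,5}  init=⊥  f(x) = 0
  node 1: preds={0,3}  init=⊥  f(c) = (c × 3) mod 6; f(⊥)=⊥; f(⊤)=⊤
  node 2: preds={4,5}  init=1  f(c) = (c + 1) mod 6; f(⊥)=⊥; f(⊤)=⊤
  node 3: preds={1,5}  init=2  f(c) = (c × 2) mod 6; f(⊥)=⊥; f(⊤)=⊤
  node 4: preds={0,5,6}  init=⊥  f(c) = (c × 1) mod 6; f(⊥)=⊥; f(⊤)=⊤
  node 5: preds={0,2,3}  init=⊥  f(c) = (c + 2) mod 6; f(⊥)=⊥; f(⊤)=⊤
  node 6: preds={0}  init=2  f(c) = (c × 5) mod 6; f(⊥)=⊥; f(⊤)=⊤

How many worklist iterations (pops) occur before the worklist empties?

Worklist (13 pops):
  #1 pop 0: in=⊥ → 0 (was ⊥); enqueue []
  #2 pop 1: in=⊤ → ⊤ (was ⊥); enqueue []
  #3 pop 2: in=⊥ → 1 (no change)
  #4 pop 3: in=⊤ → ⊤ (was 2); enqueue [1]
  #5 pop 4: in=⊤ → ⊤ (was ⊥); enqueue [0,2]
  #6 pop 5: in=⊤ → ⊤ (was ⊥); enqueue [3,4]
  #7 pop 6: in=0 → ⊤ (was 2); enqueue []
  #8 pop 1: in=⊤ → ⊤ (no change)
  #9 pop 0: in=⊤ → 0 (no change)
  #10 pop 2: in=⊤ → ⊤ (was 1); enqueue [5]
  #11 pop 3: in=⊤ → ⊤ (no change)
  #12 pop 4: in=⊤ → ⊤ (no change)
  #13 pop 5: in=⊤ → ⊤ (no change)

Fixpoint:
  val[0] = 0
  val[1] = ⊤
  val[2] = ⊤
  val[3] = ⊤
  val[4] = ⊤
  val[5] = ⊤
  val[6] = ⊤

13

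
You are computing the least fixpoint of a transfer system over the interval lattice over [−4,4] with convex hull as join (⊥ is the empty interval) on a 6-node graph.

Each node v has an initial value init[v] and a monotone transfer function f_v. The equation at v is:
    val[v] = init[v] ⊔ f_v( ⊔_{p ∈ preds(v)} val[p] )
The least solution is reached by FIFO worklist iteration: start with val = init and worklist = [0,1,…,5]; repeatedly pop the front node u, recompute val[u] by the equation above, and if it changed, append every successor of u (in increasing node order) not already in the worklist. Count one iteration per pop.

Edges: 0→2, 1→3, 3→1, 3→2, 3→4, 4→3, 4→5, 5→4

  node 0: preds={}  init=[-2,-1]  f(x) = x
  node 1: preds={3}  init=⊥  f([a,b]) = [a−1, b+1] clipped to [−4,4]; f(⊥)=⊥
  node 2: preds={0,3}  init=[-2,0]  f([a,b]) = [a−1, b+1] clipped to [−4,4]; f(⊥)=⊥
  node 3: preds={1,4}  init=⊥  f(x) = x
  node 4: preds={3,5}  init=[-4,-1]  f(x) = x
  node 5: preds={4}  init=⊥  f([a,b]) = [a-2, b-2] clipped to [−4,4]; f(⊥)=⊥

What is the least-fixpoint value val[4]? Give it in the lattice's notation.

Worklist (36 pops):
  #1 pop 0: in=⊥ → [-2,-1] (no change)
  #2 pop 1: in=⊥ → ⊥ (no change)
  #3 pop 2: in=[-2,-1] → [-3,0] (was [-2,0]); enqueue []
  #4 pop 3: in=[-4,-1] → [-4,-1] (was ⊥); enqueue [1,2]
  #5 pop 4: in=[-4,-1] → [-4,-1] (no change)
  #6 pop 5: in=[-4,-1] → [-4,-3] (was ⊥); enqueue [4]
  #7 pop 1: in=[-4,-1] → [-4,0] (was ⊥); enqueue [3]
  #8 pop 2: in=[-4,-1] → [-4,0] (was [-3,0]); enqueue []
  #9 pop 4: in=[-4,-1] → [-4,-1] (no change)
  #10 pop 3: in=[-4,0] → [-4,0] (was [-4,-1]); enqueue [1,2,4]
  #11 pop 1: in=[-4,0] → [-4,1] (was [-4,0]); enqueue [3]
  #12 pop 2: in=[-4,0] → [-4,1] (was [-4,0]); enqueue []
  #13 pop 4: in=[-4,0] → [-4,0] (was [-4,-1]); enqueue [5]
  #14 pop 3: in=[-4,1] → [-4,1] (was [-4,0]); enqueue [1,2,4]
  #15 pop 5: in=[-4,0] → [-4,-2] (was [-4,-3]); enqueue []
  #16 pop 1: in=[-4,1] → [-4,2] (was [-4,1]); enqueue [3]
  #17 pop 2: in=[-4,1] → [-4,2] (was [-4,1]); enqueue []
  #18 pop 4: in=[-4,1] → [-4,1] (was [-4,0]); enqueue [5]
  #19 pop 3: in=[-4,2] → [-4,2] (was [-4,1]); enqueue [1,2,4]
  #20 pop 5: in=[-4,1] → [-4,-1] (was [-4,-2]); enqueue []
  #21 pop 1: in=[-4,2] → [-4,3] (was [-4,2]); enqueue [3]
  #22 pop 2: in=[-4,2] → [-4,3] (was [-4,2]); enqueue []
  #23 pop 4: in=[-4,2] → [-4,2] (was [-4,1]); enqueue [5]
  #24 pop 3: in=[-4,3] → [-4,3] (was [-4,2]); enqueue [1,2,4]
  #25 pop 5: in=[-4,2] → [-4,0] (was [-4,-1]); enqueue []
  #26 pop 1: in=[-4,3] → [-4,4] (was [-4,3]); enqueue [3]
  #27 pop 2: in=[-4,3] → [-4,4] (was [-4,3]); enqueue []
  #28 pop 4: in=[-4,3] → [-4,3] (was [-4,2]); enqueue [5]
  #29 pop 3: in=[-4,4] → [-4,4] (was [-4,3]); enqueue [1,2,4]
  #30 pop 5: in=[-4,3] → [-4,1] (was [-4,0]); enqueue []
  #31 pop 1: in=[-4,4] → [-4,4] (no change)
  #32 pop 2: in=[-4,4] → [-4,4] (no change)
  #33 pop 4: in=[-4,4] → [-4,4] (was [-4,3]); enqueue [3,5]
  #34 pop 3: in=[-4,4] → [-4,4] (no change)
  #35 pop 5: in=[-4,4] → [-4,2] (was [-4,1]); enqueue [4]
  #36 pop 4: in=[-4,4] → [-4,4] (no change)

Fixpoint:
  val[0] = [-2,-1]
  val[1] = [-4,4]
  val[2] = [-4,4]
  val[3] = [-4,4]
  val[4] = [-4,4]
  val[5] = [-4,2]

[-4,4]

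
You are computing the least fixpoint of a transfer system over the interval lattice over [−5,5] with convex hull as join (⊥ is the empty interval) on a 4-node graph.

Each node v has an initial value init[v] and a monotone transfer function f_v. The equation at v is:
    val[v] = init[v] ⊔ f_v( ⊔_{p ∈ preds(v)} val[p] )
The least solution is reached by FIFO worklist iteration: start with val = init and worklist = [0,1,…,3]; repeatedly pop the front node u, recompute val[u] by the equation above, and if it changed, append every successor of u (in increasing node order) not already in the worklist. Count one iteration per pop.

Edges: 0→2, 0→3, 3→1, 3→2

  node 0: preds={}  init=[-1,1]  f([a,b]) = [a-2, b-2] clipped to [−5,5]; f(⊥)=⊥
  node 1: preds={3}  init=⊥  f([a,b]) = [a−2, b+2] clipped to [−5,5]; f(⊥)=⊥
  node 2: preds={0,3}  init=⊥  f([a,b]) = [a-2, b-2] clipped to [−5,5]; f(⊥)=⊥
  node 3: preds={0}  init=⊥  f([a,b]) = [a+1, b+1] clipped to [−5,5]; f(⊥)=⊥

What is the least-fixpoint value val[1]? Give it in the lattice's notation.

[-2,4]

Iteration log — 6 steps:
  step 1. node 0  ⊔preds=⊥  new=[-1,1]  stable
  step 2. node 1  ⊔preds=⊥  new=⊥  stable
  step 3. node 2  ⊔preds=[-1,1]  new=[-3,-1]  old=⊥  +wl: 
  step 4. node 3  ⊔preds=[-1,1]  new=[0,2]  old=⊥  +wl: 1,2
  step 5. node 1  ⊔preds=[0,2]  new=[-2,4]  old=⊥  +wl: 
  step 6. node 2  ⊔preds=[-1,2]  new=[-3,0]  old=[-3,-1]  +wl: 

Least fixpoint reached:
  node 0: [-1,1]
  node 1: [-2,4]
  node 2: [-3,0]
  node 3: [0,2]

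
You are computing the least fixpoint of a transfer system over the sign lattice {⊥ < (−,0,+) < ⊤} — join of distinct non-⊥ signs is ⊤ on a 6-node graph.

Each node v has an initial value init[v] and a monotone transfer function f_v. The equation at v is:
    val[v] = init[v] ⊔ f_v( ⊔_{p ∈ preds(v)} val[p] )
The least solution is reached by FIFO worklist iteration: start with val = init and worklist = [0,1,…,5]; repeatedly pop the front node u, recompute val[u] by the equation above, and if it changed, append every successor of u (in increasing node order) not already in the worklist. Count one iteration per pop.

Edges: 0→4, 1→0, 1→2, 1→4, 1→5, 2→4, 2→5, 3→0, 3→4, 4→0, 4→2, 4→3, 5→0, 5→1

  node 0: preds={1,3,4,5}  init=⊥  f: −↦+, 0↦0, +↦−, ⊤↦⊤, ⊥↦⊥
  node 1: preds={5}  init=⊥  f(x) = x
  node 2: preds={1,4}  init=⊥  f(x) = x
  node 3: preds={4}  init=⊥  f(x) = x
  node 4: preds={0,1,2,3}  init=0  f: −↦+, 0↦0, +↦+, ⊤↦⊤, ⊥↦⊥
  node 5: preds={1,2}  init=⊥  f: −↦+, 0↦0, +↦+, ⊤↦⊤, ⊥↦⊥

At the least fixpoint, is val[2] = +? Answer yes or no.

Worklist (12 pops):
  #1 pop 0: in=0 → 0 (was ⊥); enqueue []
  #2 pop 1: in=⊥ → ⊥ (no change)
  #3 pop 2: in=0 → 0 (was ⊥); enqueue []
  #4 pop 3: in=0 → 0 (was ⊥); enqueue [0]
  #5 pop 4: in=0 → 0 (no change)
  #6 pop 5: in=0 → 0 (was ⊥); enqueue [1]
  #7 pop 0: in=0 → 0 (no change)
  #8 pop 1: in=0 → 0 (was ⊥); enqueue [0,2,4,5]
  #9 pop 0: in=0 → 0 (no change)
  #10 pop 2: in=0 → 0 (no change)
  #11 pop 4: in=0 → 0 (no change)
  #12 pop 5: in=0 → 0 (no change)

Fixpoint:
  val[0] = 0
  val[1] = 0
  val[2] = 0
  val[3] = 0
  val[4] = 0
  val[5] = 0

no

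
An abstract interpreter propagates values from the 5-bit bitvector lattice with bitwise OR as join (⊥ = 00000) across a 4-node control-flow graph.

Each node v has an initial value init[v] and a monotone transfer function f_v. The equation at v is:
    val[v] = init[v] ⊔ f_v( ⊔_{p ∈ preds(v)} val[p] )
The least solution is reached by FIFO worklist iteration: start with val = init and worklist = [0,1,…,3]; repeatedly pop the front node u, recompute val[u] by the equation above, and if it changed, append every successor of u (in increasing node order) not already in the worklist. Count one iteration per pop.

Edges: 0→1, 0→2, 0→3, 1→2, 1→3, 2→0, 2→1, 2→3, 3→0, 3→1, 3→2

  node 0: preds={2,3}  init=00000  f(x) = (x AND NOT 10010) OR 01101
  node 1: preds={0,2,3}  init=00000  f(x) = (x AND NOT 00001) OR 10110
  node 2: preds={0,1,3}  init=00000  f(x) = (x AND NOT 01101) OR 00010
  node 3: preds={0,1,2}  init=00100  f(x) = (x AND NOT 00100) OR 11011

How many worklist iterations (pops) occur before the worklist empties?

7

Trace (7 dequeues):
  [1] u=0 | in 00100 | out 01101 | prev 00000 | push {}
  [2] u=1 | in 01101 | out 11110 | prev 00000 | push {}
  [3] u=2 | in 11111 | out 10010 | prev 00000 | push {0,1}
  [4] u=3 | in 11111 | out 11111 | prev 00100 | push {2}
  [5] u=0 | in 11111 | out 01101 | ==
  [6] u=1 | in 11111 | out 11110 | ==
  [7] u=2 | in 11111 | out 10010 | ==

Converged values:
  [0] 01101
  [1] 11110
  [2] 10010
  [3] 11111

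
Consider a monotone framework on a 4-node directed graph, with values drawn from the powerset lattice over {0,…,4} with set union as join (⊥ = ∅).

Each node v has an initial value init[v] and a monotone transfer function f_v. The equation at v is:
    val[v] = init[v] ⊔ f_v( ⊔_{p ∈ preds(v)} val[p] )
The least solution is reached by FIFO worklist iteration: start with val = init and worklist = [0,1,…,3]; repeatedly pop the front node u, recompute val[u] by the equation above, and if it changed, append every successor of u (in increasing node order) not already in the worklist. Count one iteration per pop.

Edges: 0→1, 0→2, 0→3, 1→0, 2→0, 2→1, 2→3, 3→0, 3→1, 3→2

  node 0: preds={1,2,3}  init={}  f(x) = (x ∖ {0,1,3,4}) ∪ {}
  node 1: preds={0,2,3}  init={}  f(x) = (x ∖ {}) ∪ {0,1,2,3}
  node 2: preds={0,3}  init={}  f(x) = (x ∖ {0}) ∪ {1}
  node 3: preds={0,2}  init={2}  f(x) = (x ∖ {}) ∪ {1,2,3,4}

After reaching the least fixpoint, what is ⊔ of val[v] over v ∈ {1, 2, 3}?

{0,1,2,3,4}

Trace (10 dequeues):
  [1] u=0 | in {2} | out {2} | prev {} | push {}
  [2] u=1 | in {2} | out {0,1,2,3} | prev {} | push {0}
  [3] u=2 | in {2} | out {1,2} | prev {} | push {1}
  [4] u=3 | in {1,2} | out {1,2,3,4} | prev {2} | push {2}
  [5] u=0 | in {0,1,2,3,4} | out {2} | ==
  [6] u=1 | in {1,2,3,4} | out {0,1,2,3,4} | prev {0,1,2,3} | push {0}
  [7] u=2 | in {1,2,3,4} | out {1,2,3,4} | prev {1,2} | push {1,3}
  [8] u=0 | in {0,1,2,3,4} | out {2} | ==
  [9] u=1 | in {1,2,3,4} | out {0,1,2,3,4} | ==
  [10] u=3 | in {1,2,3,4} | out {1,2,3,4} | ==

Converged values:
  [0] {2}
  [1] {0,1,2,3,4}
  [2] {1,2,3,4}
  [3] {1,2,3,4}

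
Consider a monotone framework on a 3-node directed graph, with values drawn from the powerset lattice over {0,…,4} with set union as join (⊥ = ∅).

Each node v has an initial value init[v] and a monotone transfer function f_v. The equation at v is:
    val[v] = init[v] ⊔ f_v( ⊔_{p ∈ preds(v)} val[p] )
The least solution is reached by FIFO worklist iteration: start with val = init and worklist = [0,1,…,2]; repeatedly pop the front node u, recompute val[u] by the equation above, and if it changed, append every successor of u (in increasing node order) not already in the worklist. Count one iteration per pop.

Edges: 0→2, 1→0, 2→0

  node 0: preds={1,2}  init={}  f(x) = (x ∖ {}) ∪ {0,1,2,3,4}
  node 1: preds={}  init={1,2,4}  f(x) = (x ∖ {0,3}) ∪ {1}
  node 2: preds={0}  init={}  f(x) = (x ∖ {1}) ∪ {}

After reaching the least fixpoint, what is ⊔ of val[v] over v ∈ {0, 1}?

Trace (4 dequeues):
  [1] u=0 | in {1,2,4} | out {0,1,2,3,4} | prev {} | push {}
  [2] u=1 | in {} | out {1,2,4} | ==
  [3] u=2 | in {0,1,2,3,4} | out {0,2,3,4} | prev {} | push {0}
  [4] u=0 | in {0,1,2,3,4} | out {0,1,2,3,4} | ==

Converged values:
  [0] {0,1,2,3,4}
  [1] {1,2,4}
  [2] {0,2,3,4}

{0,1,2,3,4}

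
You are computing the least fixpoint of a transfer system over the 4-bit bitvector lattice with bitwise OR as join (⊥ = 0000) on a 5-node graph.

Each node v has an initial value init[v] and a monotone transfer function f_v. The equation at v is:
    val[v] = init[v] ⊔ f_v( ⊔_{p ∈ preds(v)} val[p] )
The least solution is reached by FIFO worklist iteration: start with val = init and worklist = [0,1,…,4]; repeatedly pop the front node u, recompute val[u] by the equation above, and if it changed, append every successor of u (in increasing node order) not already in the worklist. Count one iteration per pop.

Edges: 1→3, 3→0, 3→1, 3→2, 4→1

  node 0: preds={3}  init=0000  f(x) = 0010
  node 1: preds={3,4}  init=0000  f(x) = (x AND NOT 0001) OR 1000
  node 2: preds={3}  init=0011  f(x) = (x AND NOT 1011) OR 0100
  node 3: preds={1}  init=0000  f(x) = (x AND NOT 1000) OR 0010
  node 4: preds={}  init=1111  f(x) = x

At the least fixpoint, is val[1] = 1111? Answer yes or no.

Trace (8 dequeues):
  [1] u=0 | in 0000 | out 0010 | prev 0000 | push {}
  [2] u=1 | in 1111 | out 1110 | prev 0000 | push {}
  [3] u=2 | in 0000 | out 0111 | prev 0011 | push {}
  [4] u=3 | in 1110 | out 0110 | prev 0000 | push {0,1,2}
  [5] u=4 | in 0000 | out 1111 | ==
  [6] u=0 | in 0110 | out 0010 | ==
  [7] u=1 | in 1111 | out 1110 | ==
  [8] u=2 | in 0110 | out 0111 | ==

Converged values:
  [0] 0010
  [1] 1110
  [2] 0111
  [3] 0110
  [4] 1111

no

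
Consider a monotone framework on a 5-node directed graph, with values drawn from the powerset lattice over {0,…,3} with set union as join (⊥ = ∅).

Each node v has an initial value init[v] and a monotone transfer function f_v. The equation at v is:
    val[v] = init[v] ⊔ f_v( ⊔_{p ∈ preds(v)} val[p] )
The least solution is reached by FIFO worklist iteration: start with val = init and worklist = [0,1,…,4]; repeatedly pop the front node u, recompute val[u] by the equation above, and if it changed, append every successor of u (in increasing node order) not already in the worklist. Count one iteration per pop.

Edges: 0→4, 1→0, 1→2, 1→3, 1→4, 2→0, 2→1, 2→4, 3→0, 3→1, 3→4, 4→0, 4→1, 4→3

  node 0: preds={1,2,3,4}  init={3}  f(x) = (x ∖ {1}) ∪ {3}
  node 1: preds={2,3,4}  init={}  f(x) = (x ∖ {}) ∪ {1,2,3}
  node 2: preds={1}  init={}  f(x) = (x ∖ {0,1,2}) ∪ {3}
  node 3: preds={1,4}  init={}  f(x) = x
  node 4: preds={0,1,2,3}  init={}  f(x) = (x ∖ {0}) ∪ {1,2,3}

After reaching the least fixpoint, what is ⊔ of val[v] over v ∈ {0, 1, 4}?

Iteration log — 9 steps:
  step 1. node 0  ⊔preds={}  new={3}  stable
  step 2. node 1  ⊔preds={}  new={1,2,3}  old={}  +wl: 0
  step 3. node 2  ⊔preds={1,2,3}  new={3}  old={}  +wl: 1
  step 4. node 3  ⊔preds={1,2,3}  new={1,2,3}  old={}  +wl: 
  step 5. node 4  ⊔preds={1,2,3}  new={1,2,3}  old={}  +wl: 3
  step 6. node 0  ⊔preds={1,2,3}  new={2,3}  old={3}  +wl: 4
  step 7. node 1  ⊔preds={1,2,3}  new={1,2,3}  stable
  step 8. node 3  ⊔preds={1,2,3}  new={1,2,3}  stable
  step 9. node 4  ⊔preds={1,2,3}  new={1,2,3}  stable

Least fixpoint reached:
  node 0: {2,3}
  node 1: {1,2,3}
  node 2: {3}
  node 3: {1,2,3}
  node 4: {1,2,3}

{1,2,3}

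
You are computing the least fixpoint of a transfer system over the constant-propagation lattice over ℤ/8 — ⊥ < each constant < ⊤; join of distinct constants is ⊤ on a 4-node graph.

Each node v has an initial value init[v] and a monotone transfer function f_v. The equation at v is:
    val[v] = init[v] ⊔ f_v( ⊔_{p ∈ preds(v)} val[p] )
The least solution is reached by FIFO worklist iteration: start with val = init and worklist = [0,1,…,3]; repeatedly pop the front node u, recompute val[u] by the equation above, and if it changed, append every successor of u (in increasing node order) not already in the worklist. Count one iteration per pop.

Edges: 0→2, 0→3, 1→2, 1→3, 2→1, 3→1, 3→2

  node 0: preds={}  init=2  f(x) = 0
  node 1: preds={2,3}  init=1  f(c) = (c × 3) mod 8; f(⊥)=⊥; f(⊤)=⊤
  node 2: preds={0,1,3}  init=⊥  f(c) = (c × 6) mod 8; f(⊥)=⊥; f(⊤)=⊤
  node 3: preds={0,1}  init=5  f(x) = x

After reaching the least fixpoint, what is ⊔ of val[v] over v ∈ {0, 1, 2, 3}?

Iteration log — 6 steps:
  step 1. node 0  ⊔preds=⊥  new=⊤  old=2  +wl: 
  step 2. node 1  ⊔preds=5  new=⊤  old=1  +wl: 
  step 3. node 2  ⊔preds=⊤  new=⊤  old=⊥  +wl: 1
  step 4. node 3  ⊔preds=⊤  new=⊤  old=5  +wl: 2
  step 5. node 1  ⊔preds=⊤  new=⊤  stable
  step 6. node 2  ⊔preds=⊤  new=⊤  stable

Least fixpoint reached:
  node 0: ⊤
  node 1: ⊤
  node 2: ⊤
  node 3: ⊤

⊤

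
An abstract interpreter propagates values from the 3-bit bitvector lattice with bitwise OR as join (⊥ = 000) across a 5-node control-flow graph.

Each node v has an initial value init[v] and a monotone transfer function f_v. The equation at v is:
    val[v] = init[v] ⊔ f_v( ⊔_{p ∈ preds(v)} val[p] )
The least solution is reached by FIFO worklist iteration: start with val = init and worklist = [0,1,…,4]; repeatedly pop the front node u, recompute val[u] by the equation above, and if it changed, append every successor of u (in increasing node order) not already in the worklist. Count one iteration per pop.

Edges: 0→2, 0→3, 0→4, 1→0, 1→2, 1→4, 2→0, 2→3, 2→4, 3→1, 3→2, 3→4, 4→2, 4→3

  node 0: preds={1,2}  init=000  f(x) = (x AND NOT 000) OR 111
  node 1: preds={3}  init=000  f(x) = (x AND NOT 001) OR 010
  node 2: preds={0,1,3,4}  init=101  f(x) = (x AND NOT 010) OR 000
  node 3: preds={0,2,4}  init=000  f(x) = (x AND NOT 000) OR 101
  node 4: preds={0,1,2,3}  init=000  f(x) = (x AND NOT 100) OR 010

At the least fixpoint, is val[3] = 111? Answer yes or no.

yes

Iteration log — 11 steps:
  step 1. node 0  ⊔preds=101  new=111  old=000  +wl: 
  step 2. node 1  ⊔preds=000  new=010  old=000  +wl: 0
  step 3. node 2  ⊔preds=111  new=101  stable
  step 4. node 3  ⊔preds=111  new=111  old=000  +wl: 1,2
  step 5. node 4  ⊔preds=111  new=011  old=000  +wl: 3
  step 6. node 0  ⊔preds=111  new=111  stable
  step 7. node 1  ⊔preds=111  new=110  old=010  +wl: 0,4
  step 8. node 2  ⊔preds=111  new=101  stable
  step 9. node 3  ⊔preds=111  new=111  stable
  step 10. node 0  ⊔preds=111  new=111  stable
  step 11. node 4  ⊔preds=111  new=011  stable

Least fixpoint reached:
  node 0: 111
  node 1: 110
  node 2: 101
  node 3: 111
  node 4: 011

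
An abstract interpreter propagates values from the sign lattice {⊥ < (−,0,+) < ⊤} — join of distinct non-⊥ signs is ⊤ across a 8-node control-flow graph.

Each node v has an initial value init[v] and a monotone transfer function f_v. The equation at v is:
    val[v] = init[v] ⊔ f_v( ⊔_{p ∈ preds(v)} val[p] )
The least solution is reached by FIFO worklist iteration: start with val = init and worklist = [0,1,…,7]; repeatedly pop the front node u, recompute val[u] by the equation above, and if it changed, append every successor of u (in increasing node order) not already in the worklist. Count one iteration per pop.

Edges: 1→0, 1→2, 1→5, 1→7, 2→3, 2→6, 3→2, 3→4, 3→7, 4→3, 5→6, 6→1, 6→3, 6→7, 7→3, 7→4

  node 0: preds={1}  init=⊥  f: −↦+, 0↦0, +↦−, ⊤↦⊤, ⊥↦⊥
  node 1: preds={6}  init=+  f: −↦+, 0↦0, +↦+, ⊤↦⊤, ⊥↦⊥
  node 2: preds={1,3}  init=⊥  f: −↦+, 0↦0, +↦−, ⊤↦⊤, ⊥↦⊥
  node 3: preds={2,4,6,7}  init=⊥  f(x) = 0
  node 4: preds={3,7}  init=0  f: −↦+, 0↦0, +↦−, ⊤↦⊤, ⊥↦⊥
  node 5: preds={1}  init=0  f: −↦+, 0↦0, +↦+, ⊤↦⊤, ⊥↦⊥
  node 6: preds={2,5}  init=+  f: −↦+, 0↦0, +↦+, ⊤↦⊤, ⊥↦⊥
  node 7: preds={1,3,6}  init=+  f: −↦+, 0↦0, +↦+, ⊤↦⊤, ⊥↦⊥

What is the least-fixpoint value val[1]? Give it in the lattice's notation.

Worklist (17 pops):
  #1 pop 0: in=+ → − (was ⊥); enqueue []
  #2 pop 1: in=+ → + (no change)
  #3 pop 2: in=+ → − (was ⊥); enqueue []
  #4 pop 3: in=⊤ → 0 (was ⊥); enqueue [2]
  #5 pop 4: in=⊤ → ⊤ (was 0); enqueue [3]
  #6 pop 5: in=+ → ⊤ (was 0); enqueue []
  #7 pop 6: in=⊤ → ⊤ (was +); enqueue [1]
  #8 pop 7: in=⊤ → ⊤ (was +); enqueue [4]
  #9 pop 2: in=⊤ → ⊤ (was −); enqueue [6]
  #10 pop 3: in=⊤ → 0 (no change)
  #11 pop 1: in=⊤ → ⊤ (was +); enqueue [0,2,5,7]
  #12 pop 4: in=⊤ → ⊤ (no change)
  #13 pop 6: in=⊤ → ⊤ (no change)
  #14 pop 0: in=⊤ → ⊤ (was −); enqueue []
  #15 pop 2: in=⊤ → ⊤ (no change)
  #16 pop 5: in=⊤ → ⊤ (no change)
  #17 pop 7: in=⊤ → ⊤ (no change)

Fixpoint:
  val[0] = ⊤
  val[1] = ⊤
  val[2] = ⊤
  val[3] = 0
  val[4] = ⊤
  val[5] = ⊤
  val[6] = ⊤
  val[7] = ⊤

⊤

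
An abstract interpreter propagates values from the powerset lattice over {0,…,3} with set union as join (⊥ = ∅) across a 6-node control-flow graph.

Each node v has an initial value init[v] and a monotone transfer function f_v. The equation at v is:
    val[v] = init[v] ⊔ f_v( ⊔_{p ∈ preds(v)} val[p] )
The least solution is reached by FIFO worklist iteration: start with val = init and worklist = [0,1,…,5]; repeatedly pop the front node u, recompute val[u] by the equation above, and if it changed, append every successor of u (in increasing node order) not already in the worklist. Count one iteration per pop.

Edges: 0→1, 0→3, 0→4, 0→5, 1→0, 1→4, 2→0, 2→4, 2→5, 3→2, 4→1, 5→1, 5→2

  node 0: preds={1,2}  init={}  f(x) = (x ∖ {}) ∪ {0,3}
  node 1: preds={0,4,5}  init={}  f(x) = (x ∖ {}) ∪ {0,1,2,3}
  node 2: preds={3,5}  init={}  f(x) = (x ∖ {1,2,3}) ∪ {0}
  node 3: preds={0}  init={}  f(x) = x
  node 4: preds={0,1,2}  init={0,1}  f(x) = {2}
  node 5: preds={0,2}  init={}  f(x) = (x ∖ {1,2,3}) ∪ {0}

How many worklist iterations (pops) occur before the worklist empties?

Trace (13 dequeues):
  [1] u=0 | in {} | out {0,3} | prev {} | push {}
  [2] u=1 | in {0,1,3} | out {0,1,2,3} | prev {} | push {0}
  [3] u=2 | in {} | out {0} | prev {} | push {}
  [4] u=3 | in {0,3} | out {0,3} | prev {} | push {2}
  [5] u=4 | in {0,1,2,3} | out {0,1,2} | prev {0,1} | push {1}
  [6] u=5 | in {0,3} | out {0} | prev {} | push {}
  [7] u=0 | in {0,1,2,3} | out {0,1,2,3} | prev {0,3} | push {3,4,5}
  [8] u=2 | in {0,3} | out {0} | ==
  [9] u=1 | in {0,1,2,3} | out {0,1,2,3} | ==
  [10] u=3 | in {0,1,2,3} | out {0,1,2,3} | prev {0,3} | push {2}
  [11] u=4 | in {0,1,2,3} | out {0,1,2} | ==
  [12] u=5 | in {0,1,2,3} | out {0} | ==
  [13] u=2 | in {0,1,2,3} | out {0} | ==

Converged values:
  [0] {0,1,2,3}
  [1] {0,1,2,3}
  [2] {0}
  [3] {0,1,2,3}
  [4] {0,1,2}
  [5] {0}

13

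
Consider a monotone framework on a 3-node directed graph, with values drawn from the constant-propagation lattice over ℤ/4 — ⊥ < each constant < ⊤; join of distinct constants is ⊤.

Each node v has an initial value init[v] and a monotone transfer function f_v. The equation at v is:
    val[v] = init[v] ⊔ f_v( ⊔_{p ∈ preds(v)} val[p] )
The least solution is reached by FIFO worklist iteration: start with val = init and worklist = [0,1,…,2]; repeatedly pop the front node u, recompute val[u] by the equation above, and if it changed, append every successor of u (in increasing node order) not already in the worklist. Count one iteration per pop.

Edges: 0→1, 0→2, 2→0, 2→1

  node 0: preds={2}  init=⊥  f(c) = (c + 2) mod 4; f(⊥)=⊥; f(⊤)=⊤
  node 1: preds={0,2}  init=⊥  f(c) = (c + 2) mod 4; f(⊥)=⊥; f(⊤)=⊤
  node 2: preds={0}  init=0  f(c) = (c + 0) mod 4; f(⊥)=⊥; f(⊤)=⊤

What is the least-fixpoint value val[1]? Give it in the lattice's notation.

Trace (6 dequeues):
  [1] u=0 | in 0 | out 2 | prev ⊥ | push {}
  [2] u=1 | in ⊤ | out ⊤ | prev ⊥ | push {}
  [3] u=2 | in 2 | out ⊤ | prev 0 | push {0,1}
  [4] u=0 | in ⊤ | out ⊤ | prev 2 | push {2}
  [5] u=1 | in ⊤ | out ⊤ | ==
  [6] u=2 | in ⊤ | out ⊤ | ==

Converged values:
  [0] ⊤
  [1] ⊤
  [2] ⊤

⊤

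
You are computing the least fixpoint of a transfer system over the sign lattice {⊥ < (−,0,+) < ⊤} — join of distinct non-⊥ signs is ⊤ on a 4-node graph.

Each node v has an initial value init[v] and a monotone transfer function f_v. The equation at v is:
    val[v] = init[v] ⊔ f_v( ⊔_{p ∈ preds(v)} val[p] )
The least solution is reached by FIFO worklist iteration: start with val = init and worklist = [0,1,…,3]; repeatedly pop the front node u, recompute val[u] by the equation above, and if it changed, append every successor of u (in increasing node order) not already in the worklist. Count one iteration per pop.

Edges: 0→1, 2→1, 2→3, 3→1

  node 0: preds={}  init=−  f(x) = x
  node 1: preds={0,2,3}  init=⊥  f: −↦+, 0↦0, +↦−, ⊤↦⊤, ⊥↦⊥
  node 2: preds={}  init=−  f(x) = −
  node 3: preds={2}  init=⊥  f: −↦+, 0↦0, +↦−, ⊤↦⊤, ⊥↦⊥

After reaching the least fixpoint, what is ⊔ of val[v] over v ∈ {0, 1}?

Worklist (5 pops):
  #1 pop 0: in=⊥ → − (no change)
  #2 pop 1: in=− → + (was ⊥); enqueue []
  #3 pop 2: in=⊥ → − (no change)
  #4 pop 3: in=− → + (was ⊥); enqueue [1]
  #5 pop 1: in=⊤ → ⊤ (was +); enqueue []

Fixpoint:
  val[0] = −
  val[1] = ⊤
  val[2] = −
  val[3] = +

⊤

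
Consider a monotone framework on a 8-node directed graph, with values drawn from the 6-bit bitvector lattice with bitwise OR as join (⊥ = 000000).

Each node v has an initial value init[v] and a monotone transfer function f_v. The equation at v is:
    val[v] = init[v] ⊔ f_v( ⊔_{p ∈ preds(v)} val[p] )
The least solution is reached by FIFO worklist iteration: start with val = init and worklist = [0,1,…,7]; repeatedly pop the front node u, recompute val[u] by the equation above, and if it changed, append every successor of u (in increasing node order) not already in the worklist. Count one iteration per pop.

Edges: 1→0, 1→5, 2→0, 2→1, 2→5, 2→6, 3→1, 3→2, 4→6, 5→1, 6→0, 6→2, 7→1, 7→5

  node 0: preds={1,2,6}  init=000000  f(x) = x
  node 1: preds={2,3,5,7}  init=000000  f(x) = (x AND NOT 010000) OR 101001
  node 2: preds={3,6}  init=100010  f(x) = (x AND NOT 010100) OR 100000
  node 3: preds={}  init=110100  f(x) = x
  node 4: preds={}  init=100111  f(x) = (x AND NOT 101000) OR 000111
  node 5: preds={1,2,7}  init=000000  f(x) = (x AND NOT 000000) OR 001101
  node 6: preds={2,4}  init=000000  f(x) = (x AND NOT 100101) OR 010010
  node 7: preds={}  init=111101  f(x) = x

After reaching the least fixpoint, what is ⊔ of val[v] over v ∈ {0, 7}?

111111

Worklist (11 pops):
  #1 pop 0: in=100010 → 100010 (was 000000); enqueue []
  #2 pop 1: in=111111 → 101111 (was 000000); enqueue [0]
  #3 pop 2: in=110100 → 100010 (no change)
  #4 pop 3: in=000000 → 110100 (no change)
  #5 pop 4: in=000000 → 100111 (no change)
  #6 pop 5: in=111111 → 111111 (was 000000); enqueue [1]
  #7 pop 6: in=100111 → 010010 (was 000000); enqueue [2]
  #8 pop 7: in=000000 → 111101 (no change)
  #9 pop 0: in=111111 → 111111 (was 100010); enqueue []
  #10 pop 1: in=111111 → 101111 (no change)
  #11 pop 2: in=110110 → 100010 (no change)

Fixpoint:
  val[0] = 111111
  val[1] = 101111
  val[2] = 100010
  val[3] = 110100
  val[4] = 100111
  val[5] = 111111
  val[6] = 010010
  val[7] = 111101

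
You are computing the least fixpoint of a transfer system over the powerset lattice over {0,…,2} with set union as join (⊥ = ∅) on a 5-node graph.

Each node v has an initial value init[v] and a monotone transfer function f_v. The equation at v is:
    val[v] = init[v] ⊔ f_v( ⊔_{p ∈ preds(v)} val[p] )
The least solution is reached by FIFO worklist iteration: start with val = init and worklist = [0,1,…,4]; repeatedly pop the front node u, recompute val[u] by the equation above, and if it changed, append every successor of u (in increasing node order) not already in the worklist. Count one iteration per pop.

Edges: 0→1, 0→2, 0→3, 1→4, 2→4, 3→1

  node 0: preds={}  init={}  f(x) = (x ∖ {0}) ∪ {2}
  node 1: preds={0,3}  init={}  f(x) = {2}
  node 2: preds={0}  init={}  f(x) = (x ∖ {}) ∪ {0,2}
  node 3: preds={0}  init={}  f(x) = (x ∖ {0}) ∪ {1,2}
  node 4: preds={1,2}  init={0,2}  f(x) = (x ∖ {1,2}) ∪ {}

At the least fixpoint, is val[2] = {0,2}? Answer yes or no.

yes

Iteration log — 6 steps:
  step 1. node 0  ⊔preds={}  new={2}  old={}  +wl: 
  step 2. node 1  ⊔preds={2}  new={2}  old={}  +wl: 
  step 3. node 2  ⊔preds={2}  new={0,2}  old={}  +wl: 
  step 4. node 3  ⊔preds={2}  new={1,2}  old={}  +wl: 1
  step 5. node 4  ⊔preds={0,2}  new={0,2}  stable
  step 6. node 1  ⊔preds={1,2}  new={2}  stable

Least fixpoint reached:
  node 0: {2}
  node 1: {2}
  node 2: {0,2}
  node 3: {1,2}
  node 4: {0,2}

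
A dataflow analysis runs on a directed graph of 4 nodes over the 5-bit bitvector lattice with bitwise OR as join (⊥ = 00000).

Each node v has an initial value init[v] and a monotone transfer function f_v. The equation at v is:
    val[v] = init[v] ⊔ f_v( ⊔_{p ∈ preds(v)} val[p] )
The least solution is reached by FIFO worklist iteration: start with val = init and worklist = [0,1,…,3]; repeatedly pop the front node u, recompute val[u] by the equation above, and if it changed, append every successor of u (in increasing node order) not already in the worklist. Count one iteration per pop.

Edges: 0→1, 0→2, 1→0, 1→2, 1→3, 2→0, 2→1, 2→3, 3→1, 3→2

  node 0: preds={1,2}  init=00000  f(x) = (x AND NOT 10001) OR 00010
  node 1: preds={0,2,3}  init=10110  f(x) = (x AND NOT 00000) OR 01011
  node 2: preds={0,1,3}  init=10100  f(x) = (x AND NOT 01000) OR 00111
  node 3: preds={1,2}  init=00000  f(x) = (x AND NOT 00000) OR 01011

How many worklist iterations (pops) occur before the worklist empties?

7

Worklist (7 pops):
  #1 pop 0: in=10110 → 00110 (was 00000); enqueue []
  #2 pop 1: in=10110 → 11111 (was 10110); enqueue [0]
  #3 pop 2: in=11111 → 10111 (was 10100); enqueue [1]
  #4 pop 3: in=11111 → 11111 (was 00000); enqueue [2]
  #5 pop 0: in=11111 → 01110 (was 00110); enqueue []
  #6 pop 1: in=11111 → 11111 (no change)
  #7 pop 2: in=11111 → 10111 (no change)

Fixpoint:
  val[0] = 01110
  val[1] = 11111
  val[2] = 10111
  val[3] = 11111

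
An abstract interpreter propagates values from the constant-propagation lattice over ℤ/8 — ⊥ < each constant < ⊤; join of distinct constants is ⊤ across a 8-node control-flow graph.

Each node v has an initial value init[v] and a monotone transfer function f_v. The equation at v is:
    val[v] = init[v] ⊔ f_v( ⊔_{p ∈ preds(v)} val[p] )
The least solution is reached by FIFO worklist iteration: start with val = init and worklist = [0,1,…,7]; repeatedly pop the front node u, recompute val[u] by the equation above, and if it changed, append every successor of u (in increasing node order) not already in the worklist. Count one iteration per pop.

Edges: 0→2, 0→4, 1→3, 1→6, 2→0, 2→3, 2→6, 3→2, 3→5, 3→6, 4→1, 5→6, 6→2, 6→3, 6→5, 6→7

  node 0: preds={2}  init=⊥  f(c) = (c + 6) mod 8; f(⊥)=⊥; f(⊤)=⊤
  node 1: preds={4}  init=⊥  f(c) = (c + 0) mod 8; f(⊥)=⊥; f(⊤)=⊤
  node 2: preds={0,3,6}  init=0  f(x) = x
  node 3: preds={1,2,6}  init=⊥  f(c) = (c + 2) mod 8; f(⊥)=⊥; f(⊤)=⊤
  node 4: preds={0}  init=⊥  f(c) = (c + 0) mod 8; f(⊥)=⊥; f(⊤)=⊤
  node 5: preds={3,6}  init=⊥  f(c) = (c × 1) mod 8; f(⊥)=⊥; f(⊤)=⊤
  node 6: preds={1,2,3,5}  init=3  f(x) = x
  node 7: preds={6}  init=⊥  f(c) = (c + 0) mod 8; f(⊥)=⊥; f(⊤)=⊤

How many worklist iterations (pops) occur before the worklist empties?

Iteration log — 18 steps:
  step 1. node 0  ⊔preds=0  new=6  old=⊥  +wl: 
  step 2. node 1  ⊔preds=⊥  new=⊥  stable
  step 3. node 2  ⊔preds=⊤  new=⊤  old=0  +wl: 0
  step 4. node 3  ⊔preds=⊤  new=⊤  old=⊥  +wl: 2
  step 5. node 4  ⊔preds=6  new=6  old=⊥  +wl: 1
  step 6. node 5  ⊔preds=⊤  new=⊤  old=⊥  +wl: 
  step 7. node 6  ⊔preds=⊤  new=⊤  old=3  +wl: 3,5
  step 8. node 7  ⊔preds=⊤  new=⊤  old=⊥  +wl: 
  step 9. node 0  ⊔preds=⊤  new=⊤  old=6  +wl: 4
  step 10. node 2  ⊔preds=⊤  new=⊤  stable
  step 11. node 1  ⊔preds=6  new=6  old=⊥  +wl: 6
  step 12. node 3  ⊔preds=⊤  new=⊤  stable
  step 13. node 5  ⊔preds=⊤  new=⊤  stable
  step 14. node 4  ⊔preds=⊤  new=⊤  old=6  +wl: 1
  step 15. node 6  ⊔preds=⊤  new=⊤  stable
  step 16. node 1  ⊔preds=⊤  new=⊤  old=6  +wl: 3,6
  step 17. node 3  ⊔preds=⊤  new=⊤  stable
  step 18. node 6  ⊔preds=⊤  new=⊤  stable

Least fixpoint reached:
  node 0: ⊤
  node 1: ⊤
  node 2: ⊤
  node 3: ⊤
  node 4: ⊤
  node 5: ⊤
  node 6: ⊤
  node 7: ⊤

18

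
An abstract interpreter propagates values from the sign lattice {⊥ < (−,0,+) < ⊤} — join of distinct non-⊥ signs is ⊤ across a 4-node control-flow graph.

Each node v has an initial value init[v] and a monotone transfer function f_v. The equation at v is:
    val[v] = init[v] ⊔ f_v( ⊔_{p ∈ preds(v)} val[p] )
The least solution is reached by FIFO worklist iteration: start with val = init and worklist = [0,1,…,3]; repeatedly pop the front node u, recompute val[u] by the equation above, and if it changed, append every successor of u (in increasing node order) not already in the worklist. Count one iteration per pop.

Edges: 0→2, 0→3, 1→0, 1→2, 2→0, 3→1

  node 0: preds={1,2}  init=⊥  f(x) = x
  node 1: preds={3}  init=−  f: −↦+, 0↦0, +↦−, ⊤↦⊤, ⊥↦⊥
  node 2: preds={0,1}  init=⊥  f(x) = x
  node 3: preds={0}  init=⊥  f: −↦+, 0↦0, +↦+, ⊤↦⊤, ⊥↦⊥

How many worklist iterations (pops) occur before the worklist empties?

Worklist (6 pops):
  #1 pop 0: in=− → − (was ⊥); enqueue []
  #2 pop 1: in=⊥ → − (no change)
  #3 pop 2: in=− → − (was ⊥); enqueue [0]
  #4 pop 3: in=− → + (was ⊥); enqueue [1]
  #5 pop 0: in=− → − (no change)
  #6 pop 1: in=+ → − (no change)

Fixpoint:
  val[0] = −
  val[1] = −
  val[2] = −
  val[3] = +

6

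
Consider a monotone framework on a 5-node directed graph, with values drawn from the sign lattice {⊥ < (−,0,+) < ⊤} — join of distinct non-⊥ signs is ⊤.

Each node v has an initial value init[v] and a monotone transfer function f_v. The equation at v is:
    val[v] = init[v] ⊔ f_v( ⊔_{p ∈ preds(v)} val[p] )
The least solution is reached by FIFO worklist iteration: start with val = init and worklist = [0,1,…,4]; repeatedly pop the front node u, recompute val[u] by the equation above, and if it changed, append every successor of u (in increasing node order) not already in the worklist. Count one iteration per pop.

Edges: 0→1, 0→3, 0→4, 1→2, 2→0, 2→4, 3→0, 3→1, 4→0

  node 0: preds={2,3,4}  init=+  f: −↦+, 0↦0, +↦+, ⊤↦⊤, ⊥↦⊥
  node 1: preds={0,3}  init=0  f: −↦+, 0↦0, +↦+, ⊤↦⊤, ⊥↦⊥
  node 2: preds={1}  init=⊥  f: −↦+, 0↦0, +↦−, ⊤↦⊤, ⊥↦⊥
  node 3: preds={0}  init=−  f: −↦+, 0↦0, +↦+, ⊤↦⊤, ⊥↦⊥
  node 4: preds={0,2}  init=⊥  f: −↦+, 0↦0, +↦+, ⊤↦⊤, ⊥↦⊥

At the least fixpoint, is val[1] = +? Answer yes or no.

no

Iteration log — 9 steps:
  step 1. node 0  ⊔preds=−  new=+  stable
  step 2. node 1  ⊔preds=⊤  new=⊤  old=0  +wl: 
  step 3. node 2  ⊔preds=⊤  new=⊤  old=⊥  +wl: 0
  step 4. node 3  ⊔preds=+  new=⊤  old=−  +wl: 1
  step 5. node 4  ⊔preds=⊤  new=⊤  old=⊥  +wl: 
  step 6. node 0  ⊔preds=⊤  new=⊤  old=+  +wl: 3,4
  step 7. node 1  ⊔preds=⊤  new=⊤  stable
  step 8. node 3  ⊔preds=⊤  new=⊤  stable
  step 9. node 4  ⊔preds=⊤  new=⊤  stable

Least fixpoint reached:
  node 0: ⊤
  node 1: ⊤
  node 2: ⊤
  node 3: ⊤
  node 4: ⊤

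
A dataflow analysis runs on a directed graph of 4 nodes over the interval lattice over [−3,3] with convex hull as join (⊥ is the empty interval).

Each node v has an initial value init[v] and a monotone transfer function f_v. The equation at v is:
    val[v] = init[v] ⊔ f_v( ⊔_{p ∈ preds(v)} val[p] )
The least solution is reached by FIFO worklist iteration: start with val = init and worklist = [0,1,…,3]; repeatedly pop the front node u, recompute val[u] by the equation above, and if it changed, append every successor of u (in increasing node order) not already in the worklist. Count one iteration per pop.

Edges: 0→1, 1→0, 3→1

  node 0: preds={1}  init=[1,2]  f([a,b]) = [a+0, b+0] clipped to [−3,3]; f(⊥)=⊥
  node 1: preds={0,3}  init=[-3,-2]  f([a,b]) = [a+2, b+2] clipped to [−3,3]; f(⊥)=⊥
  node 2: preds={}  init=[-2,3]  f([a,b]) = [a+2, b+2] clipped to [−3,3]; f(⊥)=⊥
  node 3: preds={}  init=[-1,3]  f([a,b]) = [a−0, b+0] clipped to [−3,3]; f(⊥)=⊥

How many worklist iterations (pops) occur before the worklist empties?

6

Iteration log — 6 steps:
  step 1. node 0  ⊔preds=[-3,-2]  new=[-3,2]  old=[1,2]  +wl: 
  step 2. node 1  ⊔preds=[-3,3]  new=[-3,3]  old=[-3,-2]  +wl: 0
  step 3. node 2  ⊔preds=⊥  new=[-2,3]  stable
  step 4. node 3  ⊔preds=⊥  new=[-1,3]  stable
  step 5. node 0  ⊔preds=[-3,3]  new=[-3,3]  old=[-3,2]  +wl: 1
  step 6. node 1  ⊔preds=[-3,3]  new=[-3,3]  stable

Least fixpoint reached:
  node 0: [-3,3]
  node 1: [-3,3]
  node 2: [-2,3]
  node 3: [-1,3]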